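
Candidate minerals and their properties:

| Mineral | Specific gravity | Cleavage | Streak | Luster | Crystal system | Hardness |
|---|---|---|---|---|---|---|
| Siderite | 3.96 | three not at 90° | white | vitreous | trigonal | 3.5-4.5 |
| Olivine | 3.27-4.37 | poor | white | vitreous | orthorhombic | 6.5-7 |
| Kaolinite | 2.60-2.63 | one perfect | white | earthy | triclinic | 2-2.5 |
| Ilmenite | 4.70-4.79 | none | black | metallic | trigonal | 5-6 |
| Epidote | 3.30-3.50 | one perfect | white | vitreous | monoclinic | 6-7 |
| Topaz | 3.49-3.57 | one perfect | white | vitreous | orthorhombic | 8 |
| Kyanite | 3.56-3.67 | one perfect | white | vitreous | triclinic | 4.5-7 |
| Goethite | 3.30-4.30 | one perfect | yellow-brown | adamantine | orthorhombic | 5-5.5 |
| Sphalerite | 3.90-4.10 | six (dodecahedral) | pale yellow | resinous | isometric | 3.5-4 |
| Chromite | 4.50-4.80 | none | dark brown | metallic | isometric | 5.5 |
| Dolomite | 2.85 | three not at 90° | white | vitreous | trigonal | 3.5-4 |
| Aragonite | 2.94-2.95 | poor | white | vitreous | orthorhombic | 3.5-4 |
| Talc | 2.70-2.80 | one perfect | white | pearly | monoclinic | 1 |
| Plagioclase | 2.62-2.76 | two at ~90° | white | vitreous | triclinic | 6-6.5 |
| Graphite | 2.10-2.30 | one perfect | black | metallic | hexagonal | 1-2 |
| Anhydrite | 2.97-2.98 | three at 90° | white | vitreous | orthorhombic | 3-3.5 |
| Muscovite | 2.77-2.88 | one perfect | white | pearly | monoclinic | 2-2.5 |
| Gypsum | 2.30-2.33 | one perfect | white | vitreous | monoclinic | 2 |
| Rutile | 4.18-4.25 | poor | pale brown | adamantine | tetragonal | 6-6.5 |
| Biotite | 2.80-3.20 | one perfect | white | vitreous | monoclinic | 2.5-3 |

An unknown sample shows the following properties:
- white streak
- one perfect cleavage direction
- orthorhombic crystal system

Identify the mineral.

Topaz

White streak is inconsistent with Ilmenite, Goethite, Sphalerite, Chromite, Graphite, Rutile.
One perfect cleavage direction is inconsistent with Siderite, Olivine, Dolomite, Aragonite, Plagioclase, Anhydrite.
Orthorhombic crystal system — only Topaz remains.
The only mineral consistent with every observation is Topaz.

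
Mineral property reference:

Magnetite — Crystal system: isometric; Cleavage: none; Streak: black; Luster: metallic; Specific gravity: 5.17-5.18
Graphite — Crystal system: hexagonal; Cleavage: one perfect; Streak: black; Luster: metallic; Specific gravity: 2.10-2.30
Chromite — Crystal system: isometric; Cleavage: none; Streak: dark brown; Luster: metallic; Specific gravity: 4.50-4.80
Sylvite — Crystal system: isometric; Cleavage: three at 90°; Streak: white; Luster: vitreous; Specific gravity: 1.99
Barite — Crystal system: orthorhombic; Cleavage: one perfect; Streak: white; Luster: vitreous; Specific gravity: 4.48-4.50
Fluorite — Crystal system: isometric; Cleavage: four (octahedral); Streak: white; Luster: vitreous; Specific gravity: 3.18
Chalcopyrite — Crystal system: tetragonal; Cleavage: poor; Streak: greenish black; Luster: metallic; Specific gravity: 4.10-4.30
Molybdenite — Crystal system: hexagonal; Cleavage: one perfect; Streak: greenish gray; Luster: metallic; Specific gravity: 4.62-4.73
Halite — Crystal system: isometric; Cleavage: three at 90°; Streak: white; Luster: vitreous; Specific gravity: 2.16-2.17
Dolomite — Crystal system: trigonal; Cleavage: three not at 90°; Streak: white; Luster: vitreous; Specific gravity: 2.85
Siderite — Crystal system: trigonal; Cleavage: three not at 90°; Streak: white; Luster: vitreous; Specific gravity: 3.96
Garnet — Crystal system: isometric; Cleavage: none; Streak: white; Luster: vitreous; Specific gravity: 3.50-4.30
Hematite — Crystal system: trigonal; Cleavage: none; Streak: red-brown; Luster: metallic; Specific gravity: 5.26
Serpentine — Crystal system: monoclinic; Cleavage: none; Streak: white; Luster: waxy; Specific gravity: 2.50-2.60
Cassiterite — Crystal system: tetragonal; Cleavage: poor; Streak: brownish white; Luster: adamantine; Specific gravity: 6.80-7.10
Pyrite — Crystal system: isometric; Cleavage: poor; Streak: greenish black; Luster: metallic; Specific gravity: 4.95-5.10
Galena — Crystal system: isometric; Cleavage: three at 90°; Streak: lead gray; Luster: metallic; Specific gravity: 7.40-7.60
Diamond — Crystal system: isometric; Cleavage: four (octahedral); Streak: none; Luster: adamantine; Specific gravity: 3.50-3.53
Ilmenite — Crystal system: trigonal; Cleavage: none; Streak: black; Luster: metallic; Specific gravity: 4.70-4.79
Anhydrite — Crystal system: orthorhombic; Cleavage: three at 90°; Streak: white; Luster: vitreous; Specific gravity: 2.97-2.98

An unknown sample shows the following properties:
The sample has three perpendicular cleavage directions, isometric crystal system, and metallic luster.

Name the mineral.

Galena

Three perpendicular cleavage directions — narrows the field to Sylvite, Halite, Galena, Anhydrite.
Isometric crystal system is inconsistent with Anhydrite.
Metallic luster — narrows the field to Galena.
The only mineral consistent with every observation is Galena.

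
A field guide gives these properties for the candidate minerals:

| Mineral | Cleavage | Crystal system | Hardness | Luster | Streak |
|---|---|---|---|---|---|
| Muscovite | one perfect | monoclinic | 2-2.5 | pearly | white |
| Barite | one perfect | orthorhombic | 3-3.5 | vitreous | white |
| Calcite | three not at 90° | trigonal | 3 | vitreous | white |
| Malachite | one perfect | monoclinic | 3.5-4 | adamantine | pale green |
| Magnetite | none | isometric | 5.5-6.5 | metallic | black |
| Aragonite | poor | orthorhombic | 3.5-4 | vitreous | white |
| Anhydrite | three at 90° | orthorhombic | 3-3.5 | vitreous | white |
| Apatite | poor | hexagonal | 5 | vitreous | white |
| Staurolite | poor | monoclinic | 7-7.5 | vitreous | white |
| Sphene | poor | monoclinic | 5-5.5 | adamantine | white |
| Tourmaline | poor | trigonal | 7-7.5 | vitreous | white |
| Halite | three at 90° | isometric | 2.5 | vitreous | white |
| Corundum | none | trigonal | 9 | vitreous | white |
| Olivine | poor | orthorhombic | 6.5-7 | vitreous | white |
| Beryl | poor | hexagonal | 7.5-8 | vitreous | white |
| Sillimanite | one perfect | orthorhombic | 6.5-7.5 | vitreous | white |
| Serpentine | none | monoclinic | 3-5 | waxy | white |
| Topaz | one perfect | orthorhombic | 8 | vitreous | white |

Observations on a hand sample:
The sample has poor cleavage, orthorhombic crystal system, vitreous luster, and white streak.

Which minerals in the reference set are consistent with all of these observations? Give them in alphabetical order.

Aragonite, Olivine

Poor cleavage: Aragonite, Apatite, Staurolite, Sphene, Tourmaline, Olivine, Beryl remain.
Orthorhombic crystal system: narrows the field to Aragonite, Olivine.
Vitreous luster: every remaining candidate is consistent.
White streak: no further eliminations.
The minerals that satisfy all observations are Aragonite, Olivine.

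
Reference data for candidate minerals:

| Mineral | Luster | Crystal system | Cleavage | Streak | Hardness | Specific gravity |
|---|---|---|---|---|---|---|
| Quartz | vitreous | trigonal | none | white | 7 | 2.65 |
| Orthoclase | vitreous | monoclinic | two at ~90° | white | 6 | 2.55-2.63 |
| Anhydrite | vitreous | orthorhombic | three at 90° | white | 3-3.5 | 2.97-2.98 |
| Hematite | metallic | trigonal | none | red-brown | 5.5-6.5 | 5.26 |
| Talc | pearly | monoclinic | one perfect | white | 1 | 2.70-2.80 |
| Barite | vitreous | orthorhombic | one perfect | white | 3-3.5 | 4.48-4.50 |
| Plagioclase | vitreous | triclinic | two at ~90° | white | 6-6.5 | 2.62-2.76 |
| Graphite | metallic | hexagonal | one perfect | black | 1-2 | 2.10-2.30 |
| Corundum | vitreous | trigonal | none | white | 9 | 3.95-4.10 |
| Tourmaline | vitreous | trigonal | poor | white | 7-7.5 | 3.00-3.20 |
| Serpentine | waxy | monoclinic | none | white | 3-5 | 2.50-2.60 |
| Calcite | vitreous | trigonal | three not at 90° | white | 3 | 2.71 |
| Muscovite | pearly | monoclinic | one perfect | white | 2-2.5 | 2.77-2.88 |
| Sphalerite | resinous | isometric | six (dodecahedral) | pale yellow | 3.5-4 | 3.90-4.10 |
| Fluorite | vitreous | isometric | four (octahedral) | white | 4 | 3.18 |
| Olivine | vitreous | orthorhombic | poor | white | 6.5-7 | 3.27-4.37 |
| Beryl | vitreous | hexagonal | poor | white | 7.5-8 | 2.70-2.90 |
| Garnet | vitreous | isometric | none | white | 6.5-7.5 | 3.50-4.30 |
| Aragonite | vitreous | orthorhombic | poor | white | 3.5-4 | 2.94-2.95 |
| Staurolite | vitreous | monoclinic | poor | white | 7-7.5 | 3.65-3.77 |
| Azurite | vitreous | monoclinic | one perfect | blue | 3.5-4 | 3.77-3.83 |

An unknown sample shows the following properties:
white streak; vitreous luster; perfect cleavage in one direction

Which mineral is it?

Barite

White streak eliminates Hematite, Graphite, Sphalerite, Azurite.
Vitreous luster rules out Talc, Serpentine, Muscovite.
Perfect cleavage in one direction — narrows the field to Barite.
Only Barite satisfies all observations.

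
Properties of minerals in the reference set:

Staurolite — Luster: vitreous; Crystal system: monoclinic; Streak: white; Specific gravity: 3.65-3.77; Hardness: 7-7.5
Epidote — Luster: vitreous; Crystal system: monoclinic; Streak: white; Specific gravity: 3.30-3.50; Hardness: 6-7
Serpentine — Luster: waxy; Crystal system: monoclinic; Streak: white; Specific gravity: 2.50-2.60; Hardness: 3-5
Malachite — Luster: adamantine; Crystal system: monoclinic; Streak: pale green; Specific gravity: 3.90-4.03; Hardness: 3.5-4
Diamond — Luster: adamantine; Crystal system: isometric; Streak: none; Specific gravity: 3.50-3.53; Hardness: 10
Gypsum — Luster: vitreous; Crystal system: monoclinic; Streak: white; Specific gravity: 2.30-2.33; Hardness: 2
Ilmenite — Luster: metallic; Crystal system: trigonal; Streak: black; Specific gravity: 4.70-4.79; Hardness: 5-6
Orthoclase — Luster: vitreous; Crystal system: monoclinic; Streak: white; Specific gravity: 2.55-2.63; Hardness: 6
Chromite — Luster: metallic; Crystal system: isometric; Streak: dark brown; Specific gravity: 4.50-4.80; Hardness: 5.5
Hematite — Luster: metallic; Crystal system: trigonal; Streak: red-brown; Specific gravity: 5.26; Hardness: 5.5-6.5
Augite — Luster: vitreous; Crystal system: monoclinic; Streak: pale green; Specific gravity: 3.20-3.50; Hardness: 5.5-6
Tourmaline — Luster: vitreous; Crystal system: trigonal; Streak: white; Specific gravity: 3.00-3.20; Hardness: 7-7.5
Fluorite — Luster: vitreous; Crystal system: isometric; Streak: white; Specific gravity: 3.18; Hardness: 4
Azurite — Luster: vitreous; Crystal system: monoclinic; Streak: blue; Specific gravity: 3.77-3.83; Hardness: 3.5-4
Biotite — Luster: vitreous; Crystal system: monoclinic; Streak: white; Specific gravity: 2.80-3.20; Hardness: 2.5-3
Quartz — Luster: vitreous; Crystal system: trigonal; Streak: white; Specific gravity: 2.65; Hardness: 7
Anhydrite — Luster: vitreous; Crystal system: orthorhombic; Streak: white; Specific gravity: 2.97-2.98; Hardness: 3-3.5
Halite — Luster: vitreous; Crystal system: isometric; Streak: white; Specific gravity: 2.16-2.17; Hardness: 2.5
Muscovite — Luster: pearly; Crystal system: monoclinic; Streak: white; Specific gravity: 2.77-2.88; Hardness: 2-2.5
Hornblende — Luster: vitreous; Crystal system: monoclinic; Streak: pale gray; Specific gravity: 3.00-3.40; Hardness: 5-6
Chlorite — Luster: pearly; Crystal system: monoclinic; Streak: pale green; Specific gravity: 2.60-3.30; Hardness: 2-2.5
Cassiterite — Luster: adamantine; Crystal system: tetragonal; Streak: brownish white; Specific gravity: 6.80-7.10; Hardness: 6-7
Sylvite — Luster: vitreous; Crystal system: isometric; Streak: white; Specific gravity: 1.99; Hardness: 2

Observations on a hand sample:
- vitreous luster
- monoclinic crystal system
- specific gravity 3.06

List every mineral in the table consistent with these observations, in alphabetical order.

Biotite, Hornblende

Vitreous luster: narrows the field to Staurolite, Epidote, Gypsum, Orthoclase, Augite, Tourmaline, Fluorite, Azurite, Biotite, Quartz, Anhydrite, Halite, Hornblende, Sylvite.
Monoclinic crystal system eliminates Tourmaline, Fluorite, Quartz, Anhydrite, Halite, Sylvite.
Specific gravity 3.06: Biotite, Hornblende remain.
The minerals that satisfy all observations are Biotite, Hornblende.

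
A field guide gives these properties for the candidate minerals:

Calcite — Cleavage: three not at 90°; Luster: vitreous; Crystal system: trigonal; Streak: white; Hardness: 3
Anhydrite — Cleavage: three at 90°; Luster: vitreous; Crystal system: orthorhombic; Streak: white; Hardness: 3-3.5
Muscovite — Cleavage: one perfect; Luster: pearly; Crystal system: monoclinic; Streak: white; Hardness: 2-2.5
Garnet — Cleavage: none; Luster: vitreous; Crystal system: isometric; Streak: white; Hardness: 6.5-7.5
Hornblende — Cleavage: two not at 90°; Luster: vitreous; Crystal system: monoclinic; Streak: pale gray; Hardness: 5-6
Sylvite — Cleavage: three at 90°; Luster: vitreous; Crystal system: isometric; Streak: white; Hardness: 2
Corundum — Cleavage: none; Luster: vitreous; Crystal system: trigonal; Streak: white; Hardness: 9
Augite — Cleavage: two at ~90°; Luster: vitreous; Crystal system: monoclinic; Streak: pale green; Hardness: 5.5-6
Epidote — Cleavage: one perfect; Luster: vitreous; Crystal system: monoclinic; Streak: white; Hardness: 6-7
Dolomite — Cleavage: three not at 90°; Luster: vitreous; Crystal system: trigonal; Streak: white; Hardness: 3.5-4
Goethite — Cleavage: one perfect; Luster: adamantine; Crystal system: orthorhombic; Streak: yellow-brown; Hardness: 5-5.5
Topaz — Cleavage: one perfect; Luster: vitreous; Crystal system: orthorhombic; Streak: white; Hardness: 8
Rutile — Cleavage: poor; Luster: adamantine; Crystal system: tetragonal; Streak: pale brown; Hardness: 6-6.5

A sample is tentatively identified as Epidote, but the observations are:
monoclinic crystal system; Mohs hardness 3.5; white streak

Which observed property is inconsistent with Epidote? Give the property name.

hardness

Monoclinic crystal system: Epidote has monoclinic system — matches.
Mohs hardness 3.5: Epidote has hardness 6-7 — does not match.
White streak: Epidote has white streak — matches.
Everything matches except the hardness.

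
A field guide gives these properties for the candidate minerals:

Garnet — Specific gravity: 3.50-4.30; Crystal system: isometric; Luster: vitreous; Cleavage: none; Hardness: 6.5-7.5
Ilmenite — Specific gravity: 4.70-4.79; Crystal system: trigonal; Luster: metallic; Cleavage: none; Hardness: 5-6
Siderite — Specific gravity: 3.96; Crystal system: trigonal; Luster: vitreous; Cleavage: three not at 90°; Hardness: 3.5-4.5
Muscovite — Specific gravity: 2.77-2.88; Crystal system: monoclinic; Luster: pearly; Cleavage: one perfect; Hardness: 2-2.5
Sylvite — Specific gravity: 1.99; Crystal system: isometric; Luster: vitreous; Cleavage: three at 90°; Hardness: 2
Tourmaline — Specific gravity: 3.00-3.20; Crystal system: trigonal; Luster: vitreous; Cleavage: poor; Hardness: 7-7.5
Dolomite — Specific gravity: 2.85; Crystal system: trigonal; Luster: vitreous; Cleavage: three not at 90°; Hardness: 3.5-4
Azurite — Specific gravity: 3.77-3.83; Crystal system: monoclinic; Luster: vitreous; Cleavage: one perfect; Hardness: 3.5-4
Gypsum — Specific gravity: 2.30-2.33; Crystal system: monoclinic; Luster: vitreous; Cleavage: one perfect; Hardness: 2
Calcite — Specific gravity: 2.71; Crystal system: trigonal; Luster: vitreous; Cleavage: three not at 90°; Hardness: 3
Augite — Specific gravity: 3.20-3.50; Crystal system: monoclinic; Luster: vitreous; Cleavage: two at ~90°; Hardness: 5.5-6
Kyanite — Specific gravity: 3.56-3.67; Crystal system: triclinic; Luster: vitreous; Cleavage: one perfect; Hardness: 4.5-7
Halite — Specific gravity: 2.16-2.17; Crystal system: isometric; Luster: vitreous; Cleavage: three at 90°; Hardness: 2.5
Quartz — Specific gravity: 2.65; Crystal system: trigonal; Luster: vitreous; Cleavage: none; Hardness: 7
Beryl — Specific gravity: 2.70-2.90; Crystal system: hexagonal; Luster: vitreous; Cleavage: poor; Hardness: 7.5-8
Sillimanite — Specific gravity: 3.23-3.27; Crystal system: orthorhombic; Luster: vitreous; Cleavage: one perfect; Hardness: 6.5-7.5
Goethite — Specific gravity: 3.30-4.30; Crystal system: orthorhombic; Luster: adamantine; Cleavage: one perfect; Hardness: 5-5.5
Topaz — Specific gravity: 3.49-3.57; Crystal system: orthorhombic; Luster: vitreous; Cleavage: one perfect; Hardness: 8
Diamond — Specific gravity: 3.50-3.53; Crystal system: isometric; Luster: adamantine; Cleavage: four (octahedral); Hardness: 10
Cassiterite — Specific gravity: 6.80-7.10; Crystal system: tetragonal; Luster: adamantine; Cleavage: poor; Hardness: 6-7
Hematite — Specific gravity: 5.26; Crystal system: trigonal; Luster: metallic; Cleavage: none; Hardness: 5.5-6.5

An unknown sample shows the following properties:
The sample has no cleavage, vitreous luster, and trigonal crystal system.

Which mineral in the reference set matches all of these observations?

No cleavage: Garnet, Ilmenite, Quartz, Hematite remain.
Vitreous luster excludes Ilmenite, Hematite.
Trigonal crystal system excludes Garnet.
The only mineral consistent with every observation is Quartz.

Quartz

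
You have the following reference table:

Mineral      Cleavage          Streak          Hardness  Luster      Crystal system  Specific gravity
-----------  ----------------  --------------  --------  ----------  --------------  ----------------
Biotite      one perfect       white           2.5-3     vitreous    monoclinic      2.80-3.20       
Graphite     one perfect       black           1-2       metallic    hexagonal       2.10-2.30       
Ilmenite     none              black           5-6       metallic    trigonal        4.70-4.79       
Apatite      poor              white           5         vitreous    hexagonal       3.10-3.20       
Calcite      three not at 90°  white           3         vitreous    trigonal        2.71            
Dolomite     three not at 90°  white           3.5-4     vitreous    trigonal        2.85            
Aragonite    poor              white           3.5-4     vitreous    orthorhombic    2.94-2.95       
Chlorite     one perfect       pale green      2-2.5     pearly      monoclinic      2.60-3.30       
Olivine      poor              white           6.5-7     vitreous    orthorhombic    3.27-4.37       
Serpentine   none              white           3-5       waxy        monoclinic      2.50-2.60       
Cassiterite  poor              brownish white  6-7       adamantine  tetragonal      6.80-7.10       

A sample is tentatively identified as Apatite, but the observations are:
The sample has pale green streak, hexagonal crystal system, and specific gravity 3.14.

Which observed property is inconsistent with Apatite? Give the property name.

Pale green streak: Apatite has white streak — outside the reference range.
Hexagonal crystal system: Apatite has hexagonal system — consistent.
Specific gravity 3.14: Apatite has SG 3.10-3.20 — consistent.
Everything matches except the streak.

streak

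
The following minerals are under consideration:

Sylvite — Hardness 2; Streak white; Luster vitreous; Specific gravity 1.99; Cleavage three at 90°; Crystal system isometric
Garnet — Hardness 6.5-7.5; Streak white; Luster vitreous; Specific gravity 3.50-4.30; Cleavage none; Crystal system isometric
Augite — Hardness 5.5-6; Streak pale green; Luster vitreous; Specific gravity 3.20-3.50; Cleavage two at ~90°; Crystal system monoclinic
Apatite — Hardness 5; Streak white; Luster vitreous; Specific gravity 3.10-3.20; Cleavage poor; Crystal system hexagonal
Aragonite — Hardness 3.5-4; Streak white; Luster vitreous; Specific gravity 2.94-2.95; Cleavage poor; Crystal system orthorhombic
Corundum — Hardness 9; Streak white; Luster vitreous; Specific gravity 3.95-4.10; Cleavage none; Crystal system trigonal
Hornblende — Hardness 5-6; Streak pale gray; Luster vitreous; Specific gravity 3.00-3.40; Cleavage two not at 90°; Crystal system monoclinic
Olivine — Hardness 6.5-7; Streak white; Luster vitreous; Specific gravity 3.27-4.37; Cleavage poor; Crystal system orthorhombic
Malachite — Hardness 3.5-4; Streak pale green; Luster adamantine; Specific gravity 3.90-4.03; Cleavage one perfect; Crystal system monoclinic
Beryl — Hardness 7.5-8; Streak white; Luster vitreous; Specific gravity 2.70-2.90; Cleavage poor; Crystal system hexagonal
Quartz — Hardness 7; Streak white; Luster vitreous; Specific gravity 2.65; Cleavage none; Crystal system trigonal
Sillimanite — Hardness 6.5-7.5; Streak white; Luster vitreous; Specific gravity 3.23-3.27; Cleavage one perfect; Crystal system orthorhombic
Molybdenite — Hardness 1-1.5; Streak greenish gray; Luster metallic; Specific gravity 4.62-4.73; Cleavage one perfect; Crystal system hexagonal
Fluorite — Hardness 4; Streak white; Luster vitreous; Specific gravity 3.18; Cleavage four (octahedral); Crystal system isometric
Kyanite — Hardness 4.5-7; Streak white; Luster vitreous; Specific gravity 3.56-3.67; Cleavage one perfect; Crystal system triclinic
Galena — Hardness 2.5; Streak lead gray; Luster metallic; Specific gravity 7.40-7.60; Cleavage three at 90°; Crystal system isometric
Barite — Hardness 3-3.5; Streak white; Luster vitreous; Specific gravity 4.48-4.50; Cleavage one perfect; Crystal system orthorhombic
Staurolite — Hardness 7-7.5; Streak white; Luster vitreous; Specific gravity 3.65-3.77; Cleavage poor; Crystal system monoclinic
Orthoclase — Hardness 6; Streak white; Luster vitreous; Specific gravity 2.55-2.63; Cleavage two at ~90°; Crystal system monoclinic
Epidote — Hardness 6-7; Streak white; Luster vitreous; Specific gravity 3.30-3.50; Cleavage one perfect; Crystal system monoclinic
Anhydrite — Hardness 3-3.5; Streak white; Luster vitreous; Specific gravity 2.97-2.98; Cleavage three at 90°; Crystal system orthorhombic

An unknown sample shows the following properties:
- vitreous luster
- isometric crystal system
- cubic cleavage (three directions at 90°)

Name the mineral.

Vitreous luster is inconsistent with Malachite, Molybdenite, Galena.
Isometric crystal system — narrows the field to Sylvite, Garnet, Fluorite.
Cubic cleavage (three directions at 90°) — Sylvite remains.
The only mineral consistent with every observation is Sylvite.

Sylvite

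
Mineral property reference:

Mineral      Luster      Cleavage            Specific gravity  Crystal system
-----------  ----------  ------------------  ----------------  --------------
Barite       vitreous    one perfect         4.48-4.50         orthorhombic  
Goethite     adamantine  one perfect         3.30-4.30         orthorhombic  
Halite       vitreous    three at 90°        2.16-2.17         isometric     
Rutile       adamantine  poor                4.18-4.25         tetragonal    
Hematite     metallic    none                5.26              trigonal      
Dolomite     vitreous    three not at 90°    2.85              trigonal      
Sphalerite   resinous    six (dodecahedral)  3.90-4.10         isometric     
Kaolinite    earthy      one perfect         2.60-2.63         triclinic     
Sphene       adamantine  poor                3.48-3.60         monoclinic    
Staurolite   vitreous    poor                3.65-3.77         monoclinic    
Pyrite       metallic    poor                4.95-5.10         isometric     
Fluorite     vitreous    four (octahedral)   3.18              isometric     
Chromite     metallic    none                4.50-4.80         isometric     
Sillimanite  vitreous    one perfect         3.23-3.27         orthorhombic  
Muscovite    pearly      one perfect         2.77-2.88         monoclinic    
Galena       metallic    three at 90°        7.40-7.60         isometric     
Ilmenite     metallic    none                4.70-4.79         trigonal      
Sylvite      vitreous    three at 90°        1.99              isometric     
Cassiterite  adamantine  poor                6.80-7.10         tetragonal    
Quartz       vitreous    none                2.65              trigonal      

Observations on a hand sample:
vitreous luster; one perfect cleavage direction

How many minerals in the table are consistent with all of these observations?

Vitreous luster: narrows the field to Barite, Halite, Dolomite, Staurolite, Fluorite, Sillimanite, Sylvite, Quartz.
One perfect cleavage direction: only Barite, Sillimanite remain.
Consistent with every observation: Barite, Sillimanite.
That is 2 minerals.

2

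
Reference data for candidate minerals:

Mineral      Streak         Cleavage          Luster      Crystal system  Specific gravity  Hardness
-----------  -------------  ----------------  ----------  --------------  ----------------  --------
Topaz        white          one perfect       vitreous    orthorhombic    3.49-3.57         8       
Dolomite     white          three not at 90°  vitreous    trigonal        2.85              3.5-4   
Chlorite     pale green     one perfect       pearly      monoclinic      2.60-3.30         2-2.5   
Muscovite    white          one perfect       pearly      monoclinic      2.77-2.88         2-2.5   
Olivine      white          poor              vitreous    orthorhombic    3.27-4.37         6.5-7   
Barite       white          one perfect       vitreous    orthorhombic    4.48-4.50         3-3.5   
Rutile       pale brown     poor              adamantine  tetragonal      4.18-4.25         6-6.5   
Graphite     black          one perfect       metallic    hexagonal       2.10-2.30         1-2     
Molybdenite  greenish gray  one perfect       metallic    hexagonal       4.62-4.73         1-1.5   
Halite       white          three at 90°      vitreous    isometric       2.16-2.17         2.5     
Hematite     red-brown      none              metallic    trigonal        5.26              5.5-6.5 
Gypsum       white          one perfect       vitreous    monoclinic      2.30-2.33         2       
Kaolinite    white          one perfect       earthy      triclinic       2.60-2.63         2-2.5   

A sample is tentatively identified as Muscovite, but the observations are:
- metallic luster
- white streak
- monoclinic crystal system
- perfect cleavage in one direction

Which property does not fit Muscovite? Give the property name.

Metallic luster: Muscovite has pearly luster — inconsistent.
White streak: Muscovite has white streak — consistent.
Monoclinic crystal system: Muscovite has monoclinic system — consistent.
Perfect cleavage in one direction: Muscovite has cleavage one perfect — consistent.
Only the luster is inconsistent.

luster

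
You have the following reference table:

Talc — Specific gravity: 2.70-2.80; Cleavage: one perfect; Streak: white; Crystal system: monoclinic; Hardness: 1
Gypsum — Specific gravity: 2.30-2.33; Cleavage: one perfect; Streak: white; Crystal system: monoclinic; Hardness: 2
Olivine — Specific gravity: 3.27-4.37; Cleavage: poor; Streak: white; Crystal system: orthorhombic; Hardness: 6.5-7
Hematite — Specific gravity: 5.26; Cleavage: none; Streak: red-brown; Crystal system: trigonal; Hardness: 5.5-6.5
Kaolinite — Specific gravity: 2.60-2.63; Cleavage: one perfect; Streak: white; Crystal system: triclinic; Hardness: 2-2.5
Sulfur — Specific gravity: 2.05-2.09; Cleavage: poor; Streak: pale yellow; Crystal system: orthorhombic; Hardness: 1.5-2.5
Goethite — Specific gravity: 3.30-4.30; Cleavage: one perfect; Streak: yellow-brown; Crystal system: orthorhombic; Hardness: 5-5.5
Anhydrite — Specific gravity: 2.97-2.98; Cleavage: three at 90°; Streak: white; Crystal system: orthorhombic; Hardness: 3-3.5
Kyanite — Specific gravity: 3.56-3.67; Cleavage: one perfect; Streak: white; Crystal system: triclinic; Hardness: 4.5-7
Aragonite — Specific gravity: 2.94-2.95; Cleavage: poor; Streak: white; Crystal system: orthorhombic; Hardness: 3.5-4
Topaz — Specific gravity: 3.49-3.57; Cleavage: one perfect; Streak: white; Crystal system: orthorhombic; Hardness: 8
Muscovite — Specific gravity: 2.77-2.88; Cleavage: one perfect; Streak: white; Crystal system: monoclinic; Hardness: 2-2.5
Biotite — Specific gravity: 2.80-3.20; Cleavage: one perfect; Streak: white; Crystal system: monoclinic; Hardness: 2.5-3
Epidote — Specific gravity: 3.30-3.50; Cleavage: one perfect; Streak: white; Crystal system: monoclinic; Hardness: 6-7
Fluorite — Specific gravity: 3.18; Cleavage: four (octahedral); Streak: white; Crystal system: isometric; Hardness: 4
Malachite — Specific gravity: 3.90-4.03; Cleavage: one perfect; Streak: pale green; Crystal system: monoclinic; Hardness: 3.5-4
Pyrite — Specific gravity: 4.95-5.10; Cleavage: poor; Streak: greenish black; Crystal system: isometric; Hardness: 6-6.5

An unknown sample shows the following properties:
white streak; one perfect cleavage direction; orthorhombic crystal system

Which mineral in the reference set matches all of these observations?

White streak is inconsistent with Hematite, Sulfur, Goethite, Malachite, Pyrite.
One perfect cleavage direction rules out Olivine, Anhydrite, Aragonite, Fluorite.
Orthorhombic crystal system: leaves Topaz.
The only mineral consistent with every observation is Topaz.

Topaz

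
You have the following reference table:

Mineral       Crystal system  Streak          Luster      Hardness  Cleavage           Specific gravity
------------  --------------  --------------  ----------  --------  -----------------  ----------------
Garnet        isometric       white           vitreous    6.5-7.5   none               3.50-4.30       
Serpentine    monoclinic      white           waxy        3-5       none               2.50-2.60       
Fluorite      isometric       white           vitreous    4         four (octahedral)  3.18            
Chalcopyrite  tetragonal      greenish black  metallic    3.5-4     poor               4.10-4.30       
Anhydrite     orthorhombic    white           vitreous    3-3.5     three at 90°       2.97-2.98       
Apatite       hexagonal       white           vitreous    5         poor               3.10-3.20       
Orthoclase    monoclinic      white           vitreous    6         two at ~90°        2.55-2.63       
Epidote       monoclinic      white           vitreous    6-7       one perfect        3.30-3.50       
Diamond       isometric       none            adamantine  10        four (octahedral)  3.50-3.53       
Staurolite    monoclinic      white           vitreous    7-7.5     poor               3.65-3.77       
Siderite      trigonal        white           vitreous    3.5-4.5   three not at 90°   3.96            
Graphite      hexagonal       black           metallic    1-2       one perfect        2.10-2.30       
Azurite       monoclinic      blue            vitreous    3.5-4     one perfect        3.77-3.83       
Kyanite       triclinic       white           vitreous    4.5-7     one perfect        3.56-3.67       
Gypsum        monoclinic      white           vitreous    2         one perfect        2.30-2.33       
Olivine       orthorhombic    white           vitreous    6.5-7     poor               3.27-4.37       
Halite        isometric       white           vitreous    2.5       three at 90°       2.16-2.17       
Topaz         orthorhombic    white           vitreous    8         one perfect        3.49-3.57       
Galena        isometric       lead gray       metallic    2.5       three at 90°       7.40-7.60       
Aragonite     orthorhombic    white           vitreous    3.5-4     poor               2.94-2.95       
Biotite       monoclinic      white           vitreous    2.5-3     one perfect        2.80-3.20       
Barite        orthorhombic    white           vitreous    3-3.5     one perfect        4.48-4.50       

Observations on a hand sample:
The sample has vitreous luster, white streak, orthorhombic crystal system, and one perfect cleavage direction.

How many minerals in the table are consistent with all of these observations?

2

Vitreous luster is inconsistent with Serpentine, Chalcopyrite, Diamond, Graphite, Galena.
White streak is inconsistent with Azurite.
Orthorhombic crystal system: leaves Anhydrite, Olivine, Topaz, Aragonite, Barite.
One perfect cleavage direction: Topaz, Barite remain.
Consistent with every observation: Barite, Topaz.
That is 2 minerals.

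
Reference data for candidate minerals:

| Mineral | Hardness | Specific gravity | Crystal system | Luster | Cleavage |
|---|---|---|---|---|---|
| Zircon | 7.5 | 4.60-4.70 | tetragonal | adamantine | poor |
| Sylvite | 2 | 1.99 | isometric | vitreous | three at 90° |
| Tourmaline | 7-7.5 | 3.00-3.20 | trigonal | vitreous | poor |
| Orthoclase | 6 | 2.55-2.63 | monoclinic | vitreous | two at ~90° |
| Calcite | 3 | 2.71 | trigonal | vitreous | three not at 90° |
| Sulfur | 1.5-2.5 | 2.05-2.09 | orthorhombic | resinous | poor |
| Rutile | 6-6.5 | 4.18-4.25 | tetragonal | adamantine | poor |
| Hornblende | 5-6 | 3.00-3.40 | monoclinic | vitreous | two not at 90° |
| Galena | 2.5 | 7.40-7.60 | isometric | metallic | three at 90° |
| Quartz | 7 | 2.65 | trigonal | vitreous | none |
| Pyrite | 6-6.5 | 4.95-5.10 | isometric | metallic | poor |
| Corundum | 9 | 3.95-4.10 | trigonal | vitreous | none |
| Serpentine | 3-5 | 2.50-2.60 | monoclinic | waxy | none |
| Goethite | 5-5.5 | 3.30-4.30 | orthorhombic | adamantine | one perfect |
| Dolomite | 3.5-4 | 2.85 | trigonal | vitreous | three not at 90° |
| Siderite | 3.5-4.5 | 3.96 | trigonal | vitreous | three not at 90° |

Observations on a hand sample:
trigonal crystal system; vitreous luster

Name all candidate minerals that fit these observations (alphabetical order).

Calcite, Corundum, Dolomite, Quartz, Siderite, Tourmaline

Trigonal crystal system — Tourmaline, Calcite, Quartz, Corundum, Dolomite, Siderite remain.
Vitreous luster — no further eliminations.
Consistent with every observation: Calcite, Corundum, Dolomite, Quartz, Siderite, Tourmaline.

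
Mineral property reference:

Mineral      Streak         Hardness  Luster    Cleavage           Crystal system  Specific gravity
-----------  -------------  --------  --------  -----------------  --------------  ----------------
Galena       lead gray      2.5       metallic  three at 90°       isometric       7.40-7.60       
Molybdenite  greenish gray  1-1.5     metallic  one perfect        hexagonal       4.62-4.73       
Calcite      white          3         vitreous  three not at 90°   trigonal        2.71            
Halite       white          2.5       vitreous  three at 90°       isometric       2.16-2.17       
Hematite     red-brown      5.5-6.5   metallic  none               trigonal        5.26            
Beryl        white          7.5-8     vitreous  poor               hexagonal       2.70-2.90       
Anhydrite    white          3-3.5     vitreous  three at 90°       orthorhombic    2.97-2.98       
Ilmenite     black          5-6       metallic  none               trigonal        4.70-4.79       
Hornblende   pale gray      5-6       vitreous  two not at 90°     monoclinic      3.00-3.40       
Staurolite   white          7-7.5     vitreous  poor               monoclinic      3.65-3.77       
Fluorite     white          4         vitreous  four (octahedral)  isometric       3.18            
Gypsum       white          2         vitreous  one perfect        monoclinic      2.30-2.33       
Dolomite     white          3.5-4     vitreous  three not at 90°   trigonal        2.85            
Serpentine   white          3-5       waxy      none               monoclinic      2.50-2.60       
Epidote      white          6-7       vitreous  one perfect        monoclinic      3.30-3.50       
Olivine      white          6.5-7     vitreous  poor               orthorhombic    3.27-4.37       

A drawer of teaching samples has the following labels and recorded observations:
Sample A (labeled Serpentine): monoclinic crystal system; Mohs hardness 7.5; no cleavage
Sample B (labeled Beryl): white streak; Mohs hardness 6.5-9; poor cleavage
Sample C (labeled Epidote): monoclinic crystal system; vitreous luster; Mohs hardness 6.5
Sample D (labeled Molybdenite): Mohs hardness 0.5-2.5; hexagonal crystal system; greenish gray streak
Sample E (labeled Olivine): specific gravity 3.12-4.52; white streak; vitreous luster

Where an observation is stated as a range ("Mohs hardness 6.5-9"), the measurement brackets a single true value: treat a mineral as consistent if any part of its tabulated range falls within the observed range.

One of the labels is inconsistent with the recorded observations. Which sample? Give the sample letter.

A

Sample A: Serpentine has hardness 3-5, but the record shows Mohs hardness 7.5 — this label is wrong.
Sample B: observations are consistent with Beryl.
Sample C: observations are consistent with Epidote.
Sample D: observations are consistent with Molybdenite.
Sample E: observations are consistent with Olivine.
Only sample A is inconsistent with its label.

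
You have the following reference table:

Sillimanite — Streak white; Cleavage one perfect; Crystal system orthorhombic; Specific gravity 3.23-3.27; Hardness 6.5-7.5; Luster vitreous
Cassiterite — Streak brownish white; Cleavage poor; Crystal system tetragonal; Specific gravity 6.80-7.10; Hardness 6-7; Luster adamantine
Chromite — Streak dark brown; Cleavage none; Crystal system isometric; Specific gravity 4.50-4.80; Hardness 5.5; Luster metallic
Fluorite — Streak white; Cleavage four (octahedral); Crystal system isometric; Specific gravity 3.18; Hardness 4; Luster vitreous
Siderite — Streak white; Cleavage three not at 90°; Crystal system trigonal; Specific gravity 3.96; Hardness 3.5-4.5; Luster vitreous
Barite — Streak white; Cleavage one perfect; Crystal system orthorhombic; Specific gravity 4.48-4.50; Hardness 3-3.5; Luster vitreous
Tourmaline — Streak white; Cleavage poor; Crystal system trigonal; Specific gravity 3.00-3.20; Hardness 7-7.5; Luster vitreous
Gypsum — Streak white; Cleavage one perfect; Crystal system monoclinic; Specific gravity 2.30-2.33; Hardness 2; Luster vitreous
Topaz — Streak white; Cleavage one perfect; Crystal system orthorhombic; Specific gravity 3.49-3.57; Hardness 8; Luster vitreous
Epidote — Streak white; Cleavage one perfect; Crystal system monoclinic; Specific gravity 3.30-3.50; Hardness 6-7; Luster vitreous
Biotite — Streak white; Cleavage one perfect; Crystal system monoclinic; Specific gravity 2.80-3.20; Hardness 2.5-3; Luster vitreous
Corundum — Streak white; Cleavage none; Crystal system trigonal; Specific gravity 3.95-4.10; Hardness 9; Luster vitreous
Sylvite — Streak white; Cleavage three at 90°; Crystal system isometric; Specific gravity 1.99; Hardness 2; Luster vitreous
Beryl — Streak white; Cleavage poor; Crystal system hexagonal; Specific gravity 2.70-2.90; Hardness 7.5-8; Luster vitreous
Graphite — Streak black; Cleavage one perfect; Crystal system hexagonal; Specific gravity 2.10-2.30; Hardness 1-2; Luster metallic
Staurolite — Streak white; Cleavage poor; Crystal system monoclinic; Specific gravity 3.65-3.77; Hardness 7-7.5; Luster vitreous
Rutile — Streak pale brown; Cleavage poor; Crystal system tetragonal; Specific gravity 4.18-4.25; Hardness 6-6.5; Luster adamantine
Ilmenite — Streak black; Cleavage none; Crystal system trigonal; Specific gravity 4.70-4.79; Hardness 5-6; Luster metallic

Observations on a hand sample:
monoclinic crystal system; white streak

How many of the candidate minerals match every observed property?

4

Monoclinic crystal system — only Gypsum, Epidote, Biotite, Staurolite remain.
White streak — every remaining candidate is consistent.
The minerals that satisfy all observations are Biotite, Epidote, Gypsum, Staurolite.
That is 4 minerals.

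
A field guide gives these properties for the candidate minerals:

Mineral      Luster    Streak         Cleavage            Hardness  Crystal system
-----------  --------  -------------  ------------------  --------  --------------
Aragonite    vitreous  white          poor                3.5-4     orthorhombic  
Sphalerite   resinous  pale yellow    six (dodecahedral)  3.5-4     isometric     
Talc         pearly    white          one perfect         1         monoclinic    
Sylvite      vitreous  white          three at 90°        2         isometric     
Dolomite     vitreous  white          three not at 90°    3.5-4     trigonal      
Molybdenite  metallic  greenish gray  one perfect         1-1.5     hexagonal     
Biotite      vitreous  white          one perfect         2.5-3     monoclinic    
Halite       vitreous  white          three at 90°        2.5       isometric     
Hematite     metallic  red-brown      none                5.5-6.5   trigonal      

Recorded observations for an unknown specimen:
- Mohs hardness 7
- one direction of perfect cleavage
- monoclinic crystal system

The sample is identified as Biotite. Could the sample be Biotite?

No

Mohs hardness 7 — Biotite has hardness 2.5-3; which does not match.
One direction of perfect cleavage — fits Biotite (cleavage one perfect).
Monoclinic crystal system — fits Biotite (monoclinic system).
Biotite is excluded by the hardness.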